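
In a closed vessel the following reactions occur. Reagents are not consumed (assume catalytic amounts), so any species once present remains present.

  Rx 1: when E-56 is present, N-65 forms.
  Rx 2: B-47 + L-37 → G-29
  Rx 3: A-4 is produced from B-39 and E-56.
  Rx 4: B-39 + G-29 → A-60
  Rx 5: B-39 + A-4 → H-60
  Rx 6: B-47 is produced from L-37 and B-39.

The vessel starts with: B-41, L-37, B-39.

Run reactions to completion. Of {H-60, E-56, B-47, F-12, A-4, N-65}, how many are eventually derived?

L-37 and B-39 present → B-47 forms (Rx 6).
H-60 would need B-39 and A-4 (Rx 5), but A-4 never forms.
No rule produces E-56, and it is not given.
B-47: reached.
No rule produces F-12, and it is not given.
A-4 would need B-39 and E-56 (Rx 3), but E-56 never forms.
N-65 would need E-56 (Rx 1), but E-56 never forms.
Reached: B-47 — 1 of the 6.

1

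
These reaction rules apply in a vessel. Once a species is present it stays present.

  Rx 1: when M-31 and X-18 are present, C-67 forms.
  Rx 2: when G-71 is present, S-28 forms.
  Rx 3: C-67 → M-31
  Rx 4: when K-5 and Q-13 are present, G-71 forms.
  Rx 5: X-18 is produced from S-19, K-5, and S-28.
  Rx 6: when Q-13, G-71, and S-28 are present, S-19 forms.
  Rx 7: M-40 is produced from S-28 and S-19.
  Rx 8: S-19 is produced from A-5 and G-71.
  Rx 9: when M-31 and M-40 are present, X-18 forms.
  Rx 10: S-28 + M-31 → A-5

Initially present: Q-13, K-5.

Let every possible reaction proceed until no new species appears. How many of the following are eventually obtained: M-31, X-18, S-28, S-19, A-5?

K-5 and Q-13 present → G-71 forms (Rx 4).
G-71 present → S-28 forms (Rx 2).
Q-13, G-71, and S-28 present → S-19 forms (Rx 6).
S-19, K-5, and S-28 present → X-18 forms (Rx 5).
M-31 would need C-67 (Rx 3), but C-67 never forms.
X-18: reached.
S-28: reached.
S-19: reached.
A-5 would need S-28 and M-31 (Rx 10), but M-31 never forms.
Reached: X-18, S-28, and S-19 — 3 of the 5.

3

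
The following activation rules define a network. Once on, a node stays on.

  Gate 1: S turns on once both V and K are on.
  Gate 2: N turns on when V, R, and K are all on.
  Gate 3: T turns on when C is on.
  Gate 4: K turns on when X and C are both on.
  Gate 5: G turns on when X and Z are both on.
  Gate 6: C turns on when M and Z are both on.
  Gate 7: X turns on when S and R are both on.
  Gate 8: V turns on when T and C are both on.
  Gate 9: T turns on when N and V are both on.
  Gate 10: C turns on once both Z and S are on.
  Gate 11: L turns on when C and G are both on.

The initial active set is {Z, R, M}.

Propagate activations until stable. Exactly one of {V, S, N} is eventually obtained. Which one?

V

M and Z are on, so C turns on (Gate 6).
Gate 3: C on → T on.
T and C are on, so V turns on (Gate 8).
N would need V, R, and K (Gate 2), but K never turns on. S would need V and K (Gate 1), but K never turns on.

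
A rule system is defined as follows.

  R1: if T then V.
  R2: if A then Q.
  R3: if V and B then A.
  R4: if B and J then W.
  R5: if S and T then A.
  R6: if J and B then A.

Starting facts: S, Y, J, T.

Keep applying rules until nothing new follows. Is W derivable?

W would need B and J (R4), but B is never established.

No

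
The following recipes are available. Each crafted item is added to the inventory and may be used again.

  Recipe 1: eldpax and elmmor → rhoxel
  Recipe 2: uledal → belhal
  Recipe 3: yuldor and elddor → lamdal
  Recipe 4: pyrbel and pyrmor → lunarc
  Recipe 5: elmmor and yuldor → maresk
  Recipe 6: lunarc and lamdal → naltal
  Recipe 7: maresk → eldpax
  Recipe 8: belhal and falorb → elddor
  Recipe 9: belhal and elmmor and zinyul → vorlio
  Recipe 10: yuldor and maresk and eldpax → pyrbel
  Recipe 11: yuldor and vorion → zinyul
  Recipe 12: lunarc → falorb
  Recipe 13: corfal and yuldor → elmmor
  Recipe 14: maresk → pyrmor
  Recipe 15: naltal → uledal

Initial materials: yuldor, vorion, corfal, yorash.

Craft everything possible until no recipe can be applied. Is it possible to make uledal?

No

uledal would need naltal (Recipe 15), but naltal is never obtained.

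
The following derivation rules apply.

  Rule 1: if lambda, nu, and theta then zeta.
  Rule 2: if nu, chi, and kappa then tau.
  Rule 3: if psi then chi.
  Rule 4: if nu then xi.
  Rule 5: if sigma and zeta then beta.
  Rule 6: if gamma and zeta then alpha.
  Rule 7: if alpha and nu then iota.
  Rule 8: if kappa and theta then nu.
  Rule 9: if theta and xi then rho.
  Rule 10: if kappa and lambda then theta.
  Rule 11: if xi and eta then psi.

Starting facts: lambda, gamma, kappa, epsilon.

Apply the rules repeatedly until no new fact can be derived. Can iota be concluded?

kappa and lambda hold, so theta follows (Rule 10).
kappa and theta hold, so nu follows (Rule 8).
From lambda, nu, and theta, Rule 1 gives zeta.
gamma and zeta hold, so alpha follows (Rule 6).
alpha and nu hold, so iota follows (Rule 7).

Yes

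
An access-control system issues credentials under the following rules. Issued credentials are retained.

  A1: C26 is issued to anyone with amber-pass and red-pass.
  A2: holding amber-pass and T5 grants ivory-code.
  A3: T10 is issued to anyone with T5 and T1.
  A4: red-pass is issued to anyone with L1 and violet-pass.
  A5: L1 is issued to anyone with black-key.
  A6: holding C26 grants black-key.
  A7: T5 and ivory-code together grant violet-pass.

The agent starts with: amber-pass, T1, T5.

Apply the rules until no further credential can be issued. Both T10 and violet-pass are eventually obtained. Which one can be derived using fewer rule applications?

T10

T10: Holding T5 and T1 grants T10 (A3). [1 rule application]
violet-pass: Holding amber-pass and T5 grants ivory-code (A2). Holding T5 and ivory-code grants violet-pass (A7). [2 rule applications]
T10 needs fewer.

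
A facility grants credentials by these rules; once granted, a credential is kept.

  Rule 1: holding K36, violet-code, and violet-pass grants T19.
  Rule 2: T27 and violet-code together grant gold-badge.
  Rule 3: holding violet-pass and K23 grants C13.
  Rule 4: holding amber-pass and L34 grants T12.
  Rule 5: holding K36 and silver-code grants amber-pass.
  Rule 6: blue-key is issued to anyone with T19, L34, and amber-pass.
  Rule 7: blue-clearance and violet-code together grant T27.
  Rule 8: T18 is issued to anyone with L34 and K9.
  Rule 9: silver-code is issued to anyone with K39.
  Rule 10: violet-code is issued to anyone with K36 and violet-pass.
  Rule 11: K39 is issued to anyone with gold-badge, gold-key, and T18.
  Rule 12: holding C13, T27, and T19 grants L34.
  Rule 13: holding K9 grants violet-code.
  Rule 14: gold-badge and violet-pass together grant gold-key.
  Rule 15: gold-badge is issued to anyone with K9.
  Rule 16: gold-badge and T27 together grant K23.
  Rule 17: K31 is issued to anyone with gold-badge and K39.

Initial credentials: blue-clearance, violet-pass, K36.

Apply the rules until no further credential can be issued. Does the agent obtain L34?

Yes

Holding K36 and violet-pass grants violet-code (Rule 10).
Holding K36, violet-code, and violet-pass grants T19 (Rule 1).
Holding blue-clearance and violet-code grants T27 (Rule 7).
Holding T27 and violet-code grants gold-badge (Rule 2).
Holding gold-badge and T27 grants K23 (Rule 16).
Holding violet-pass and K23 grants C13 (Rule 3).
Holding C13, T27, and T19 grants L34 (Rule 12).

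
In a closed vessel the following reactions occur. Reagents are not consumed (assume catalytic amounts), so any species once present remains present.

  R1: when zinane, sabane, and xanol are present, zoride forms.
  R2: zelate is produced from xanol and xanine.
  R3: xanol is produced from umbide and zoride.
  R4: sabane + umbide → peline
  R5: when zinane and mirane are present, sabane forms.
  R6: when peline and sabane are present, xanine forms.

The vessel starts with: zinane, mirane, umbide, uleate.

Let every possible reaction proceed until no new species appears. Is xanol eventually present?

No

xanol would need umbide and zoride (R3), but zoride never forms.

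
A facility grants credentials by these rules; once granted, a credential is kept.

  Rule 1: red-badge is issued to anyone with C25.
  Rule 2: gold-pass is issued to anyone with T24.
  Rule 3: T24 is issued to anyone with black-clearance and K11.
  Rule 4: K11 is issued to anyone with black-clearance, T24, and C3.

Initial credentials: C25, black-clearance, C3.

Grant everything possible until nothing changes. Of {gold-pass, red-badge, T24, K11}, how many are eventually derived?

Holding C25 grants red-badge (Rule 1).
gold-pass would need T24 (Rule 2), but T24 is never granted.
red-badge: reached.
T24 would need black-clearance and K11 (Rule 3), but K11 is never granted.
K11 would need black-clearance, T24, and C3 (Rule 4), but T24 is never granted.
Reached: red-badge — 1 of the 4.

1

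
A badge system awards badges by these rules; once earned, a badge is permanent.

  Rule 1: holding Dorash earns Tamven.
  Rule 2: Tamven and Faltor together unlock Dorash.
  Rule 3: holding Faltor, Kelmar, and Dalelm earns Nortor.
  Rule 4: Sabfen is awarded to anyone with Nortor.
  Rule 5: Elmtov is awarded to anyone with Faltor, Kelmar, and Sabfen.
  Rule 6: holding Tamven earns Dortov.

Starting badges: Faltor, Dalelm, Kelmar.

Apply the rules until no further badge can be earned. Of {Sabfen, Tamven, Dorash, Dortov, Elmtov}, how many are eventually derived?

With Faltor, Kelmar, and Dalelm, Nortor is earned (Rule 3).
With Nortor, Sabfen is earned (Rule 4).
With Faltor, Kelmar, and Sabfen, Elmtov is earned (Rule 5).
Sabfen: reached.
Tamven would need Dorash (Rule 1), but Dorash is never earned.
Dorash would need Tamven and Faltor (Rule 2), but Tamven is never earned.
Dortov would need Tamven (Rule 6), but Tamven is never earned.
Elmtov: reached.
Reached: Sabfen and Elmtov — 2 of the 5.

2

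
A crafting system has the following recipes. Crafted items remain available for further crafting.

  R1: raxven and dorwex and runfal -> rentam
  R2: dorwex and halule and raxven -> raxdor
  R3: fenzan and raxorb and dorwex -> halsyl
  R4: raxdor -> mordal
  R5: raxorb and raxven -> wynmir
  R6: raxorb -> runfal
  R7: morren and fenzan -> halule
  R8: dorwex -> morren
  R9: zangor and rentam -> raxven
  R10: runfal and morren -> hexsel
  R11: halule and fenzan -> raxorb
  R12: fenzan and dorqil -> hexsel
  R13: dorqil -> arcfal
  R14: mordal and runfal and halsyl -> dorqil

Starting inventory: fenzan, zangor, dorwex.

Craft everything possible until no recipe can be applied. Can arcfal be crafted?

arcfal would need dorqil (R13), but dorqil is never obtained.

No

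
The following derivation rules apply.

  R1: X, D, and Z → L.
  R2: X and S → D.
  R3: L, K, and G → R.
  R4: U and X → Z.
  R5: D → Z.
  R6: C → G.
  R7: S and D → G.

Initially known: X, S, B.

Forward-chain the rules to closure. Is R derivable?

R would need L, K, and G (R3), but K is never established.

No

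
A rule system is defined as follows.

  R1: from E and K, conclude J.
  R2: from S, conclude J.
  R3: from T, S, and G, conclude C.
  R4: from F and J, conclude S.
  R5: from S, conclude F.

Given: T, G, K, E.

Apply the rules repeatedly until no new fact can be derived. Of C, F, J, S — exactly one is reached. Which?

J

E and K hold, so J follows (R1).
F would need S (R5), but S is never established. C would need T, S, and G (R3), but S is never established. S would need F and J (R4), but F is never established.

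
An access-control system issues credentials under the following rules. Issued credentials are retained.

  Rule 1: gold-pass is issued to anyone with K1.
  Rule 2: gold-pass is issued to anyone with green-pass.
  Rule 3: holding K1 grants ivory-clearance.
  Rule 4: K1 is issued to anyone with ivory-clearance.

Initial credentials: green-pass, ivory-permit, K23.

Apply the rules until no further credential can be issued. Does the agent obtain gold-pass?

Holding green-pass grants gold-pass (Rule 2).

Yes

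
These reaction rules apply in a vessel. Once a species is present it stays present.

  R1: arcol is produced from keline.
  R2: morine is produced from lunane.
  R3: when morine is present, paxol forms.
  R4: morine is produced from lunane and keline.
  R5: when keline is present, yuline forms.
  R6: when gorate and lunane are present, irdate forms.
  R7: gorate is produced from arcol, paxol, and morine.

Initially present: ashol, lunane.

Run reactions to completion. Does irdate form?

No

irdate would need gorate and lunane (R6), but gorate never forms.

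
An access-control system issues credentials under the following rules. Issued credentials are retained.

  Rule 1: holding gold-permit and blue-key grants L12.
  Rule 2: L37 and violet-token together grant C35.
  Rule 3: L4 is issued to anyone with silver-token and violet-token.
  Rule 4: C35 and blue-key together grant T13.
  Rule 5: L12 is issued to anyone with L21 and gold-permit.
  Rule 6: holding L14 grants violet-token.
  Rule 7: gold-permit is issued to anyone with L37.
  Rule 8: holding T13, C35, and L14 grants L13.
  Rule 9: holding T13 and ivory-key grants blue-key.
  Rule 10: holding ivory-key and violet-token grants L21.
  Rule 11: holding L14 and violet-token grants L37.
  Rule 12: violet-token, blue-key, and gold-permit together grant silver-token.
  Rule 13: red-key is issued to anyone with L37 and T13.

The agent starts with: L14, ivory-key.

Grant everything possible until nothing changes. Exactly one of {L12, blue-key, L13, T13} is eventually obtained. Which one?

L12

Holding L14 grants violet-token (Rule 6).
Holding L14 and violet-token grants L37 (Rule 11).
Holding ivory-key and violet-token grants L21 (Rule 10).
Holding L37 grants gold-permit (Rule 7).
Holding L21 and gold-permit grants L12 (Rule 5).
blue-key would need T13 and ivory-key (Rule 9), but T13 is never granted. T13 would need C35 and blue-key (Rule 4), but blue-key is never granted. L13 would need T13, C35, and L14 (Rule 8), but T13 is never granted.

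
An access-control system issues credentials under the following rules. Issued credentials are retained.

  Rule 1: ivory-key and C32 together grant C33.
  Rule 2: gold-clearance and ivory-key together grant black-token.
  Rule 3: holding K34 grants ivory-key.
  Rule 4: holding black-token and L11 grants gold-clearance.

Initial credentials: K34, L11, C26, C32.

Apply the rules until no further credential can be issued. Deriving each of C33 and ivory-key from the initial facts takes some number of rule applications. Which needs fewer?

ivory-key

ivory-key: Holding K34 grants ivory-key (Rule 3). [1 rule application]
C33: Holding K34 grants ivory-key (Rule 3). Holding ivory-key and C32 grants C33 (Rule 1). [2 rule applications]
ivory-key needs fewer.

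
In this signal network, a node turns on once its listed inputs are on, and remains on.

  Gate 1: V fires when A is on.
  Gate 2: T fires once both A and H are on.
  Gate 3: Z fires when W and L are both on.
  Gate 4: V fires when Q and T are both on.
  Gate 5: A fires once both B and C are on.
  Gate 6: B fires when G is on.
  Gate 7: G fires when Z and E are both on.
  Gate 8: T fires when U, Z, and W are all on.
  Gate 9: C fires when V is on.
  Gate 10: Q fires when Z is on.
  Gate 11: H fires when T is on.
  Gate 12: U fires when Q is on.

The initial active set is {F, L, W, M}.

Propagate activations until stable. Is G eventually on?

G would need Z and E (Gate 7), but E never turns on.

No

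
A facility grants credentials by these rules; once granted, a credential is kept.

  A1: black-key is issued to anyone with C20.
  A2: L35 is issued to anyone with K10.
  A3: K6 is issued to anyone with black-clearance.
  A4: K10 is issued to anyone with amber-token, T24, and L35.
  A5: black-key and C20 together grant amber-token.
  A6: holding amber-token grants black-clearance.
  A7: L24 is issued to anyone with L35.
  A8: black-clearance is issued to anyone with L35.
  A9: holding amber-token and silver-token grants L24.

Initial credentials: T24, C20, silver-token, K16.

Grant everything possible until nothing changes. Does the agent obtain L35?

No

L35 would need K10 (A2), but K10 is never granted.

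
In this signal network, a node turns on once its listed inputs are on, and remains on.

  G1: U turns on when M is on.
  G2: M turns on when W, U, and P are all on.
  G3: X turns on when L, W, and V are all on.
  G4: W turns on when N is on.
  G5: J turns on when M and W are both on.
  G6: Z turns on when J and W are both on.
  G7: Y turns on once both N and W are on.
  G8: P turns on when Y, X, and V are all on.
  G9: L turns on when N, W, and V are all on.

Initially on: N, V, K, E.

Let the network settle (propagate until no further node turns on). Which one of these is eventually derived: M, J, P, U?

P

N is on, so W turns on (G4).
N, W, and V are on, so L turns on (G9).
G7: N and W on → Y on.
L, W, and V are on, so X turns on (G3).
Y, X, and V are on, so P turns on (G8).
U would need M (G1), but M never turns on. J would need M and W (G5), but M never turns on. M would need W, U, and P (G2), but U never turns on.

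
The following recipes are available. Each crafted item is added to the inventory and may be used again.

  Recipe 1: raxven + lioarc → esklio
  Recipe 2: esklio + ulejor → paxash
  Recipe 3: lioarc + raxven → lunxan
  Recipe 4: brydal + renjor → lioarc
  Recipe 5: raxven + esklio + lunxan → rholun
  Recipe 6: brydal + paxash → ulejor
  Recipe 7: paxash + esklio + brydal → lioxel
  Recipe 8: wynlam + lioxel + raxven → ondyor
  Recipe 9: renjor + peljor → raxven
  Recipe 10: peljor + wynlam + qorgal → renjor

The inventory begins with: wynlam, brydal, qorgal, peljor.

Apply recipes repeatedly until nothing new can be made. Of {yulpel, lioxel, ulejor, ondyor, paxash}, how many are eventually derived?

0

No rule produces yulpel, and it is not given.
lioxel would need paxash, esklio, and brydal (Recipe 7), but paxash is never obtained.
ulejor would need brydal and paxash (Recipe 6), but paxash is never obtained.
ondyor would need wynlam, lioxel, and raxven (Recipe 8), but lioxel is never obtained.
paxash would need esklio and ulejor (Recipe 2), but ulejor is never obtained.
None of the 5 are reached.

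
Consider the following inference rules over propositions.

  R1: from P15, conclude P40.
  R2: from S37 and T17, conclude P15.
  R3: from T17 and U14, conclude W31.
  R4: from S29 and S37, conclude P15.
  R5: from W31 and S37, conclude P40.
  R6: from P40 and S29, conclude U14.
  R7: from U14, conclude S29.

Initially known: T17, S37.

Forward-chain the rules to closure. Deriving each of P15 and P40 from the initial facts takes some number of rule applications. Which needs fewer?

P15

P15: S37 and T17 hold, so P15 follows (R2). [1 rule application]
P40: From S37 and T17, R2 gives P15. From P15, R1 gives P40. [2 rule applications]
P15 needs fewer.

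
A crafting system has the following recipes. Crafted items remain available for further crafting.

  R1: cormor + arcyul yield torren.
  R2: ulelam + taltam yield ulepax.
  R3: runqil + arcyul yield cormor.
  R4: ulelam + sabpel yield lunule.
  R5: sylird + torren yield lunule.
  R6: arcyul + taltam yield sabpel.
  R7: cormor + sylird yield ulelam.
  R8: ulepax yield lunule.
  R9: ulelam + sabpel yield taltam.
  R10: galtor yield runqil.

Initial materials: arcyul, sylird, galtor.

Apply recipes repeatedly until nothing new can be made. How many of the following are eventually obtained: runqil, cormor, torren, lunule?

4

galtor → runqil (R10).
Using R3, runqil and arcyul make cormor.
Using R1, cormor and arcyul make torren.
Using R5, sylird and torren make lunule.
runqil: reached.
cormor: reached.
torren: reached.
lunule: reached.
All 4 are reached.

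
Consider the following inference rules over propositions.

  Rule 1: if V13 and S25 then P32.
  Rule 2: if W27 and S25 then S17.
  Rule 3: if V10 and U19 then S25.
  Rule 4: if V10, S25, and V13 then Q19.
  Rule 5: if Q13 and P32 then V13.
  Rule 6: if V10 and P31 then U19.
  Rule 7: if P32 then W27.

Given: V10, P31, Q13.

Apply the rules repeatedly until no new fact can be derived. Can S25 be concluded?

Yes

From V10 and P31, Rule 6 gives U19.
V10 and U19 hold, so S25 follows (Rule 3).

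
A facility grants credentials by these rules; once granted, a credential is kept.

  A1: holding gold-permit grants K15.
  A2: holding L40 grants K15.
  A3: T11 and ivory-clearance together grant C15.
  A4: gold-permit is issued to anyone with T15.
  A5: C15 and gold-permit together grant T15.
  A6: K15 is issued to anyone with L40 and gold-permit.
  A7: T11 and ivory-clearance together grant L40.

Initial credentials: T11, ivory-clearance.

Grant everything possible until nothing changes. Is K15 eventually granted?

Holding T11 and ivory-clearance grants L40 (A7).
Holding L40 grants K15 (A2).

Yes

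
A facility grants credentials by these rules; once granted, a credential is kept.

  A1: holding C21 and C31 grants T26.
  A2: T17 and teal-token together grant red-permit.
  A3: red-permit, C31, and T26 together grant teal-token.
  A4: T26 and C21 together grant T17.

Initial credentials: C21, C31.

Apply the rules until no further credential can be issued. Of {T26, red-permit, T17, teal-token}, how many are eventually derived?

2

Holding C21 and C31 grants T26 (A1).
Holding T26 and C21 grants T17 (A4).
T26: reached.
red-permit would need T17 and teal-token (A2), but teal-token is never granted.
T17: reached.
teal-token would need red-permit, C31, and T26 (A3), but red-permit is never granted.
Reached: T26 and T17 — 2 of the 4.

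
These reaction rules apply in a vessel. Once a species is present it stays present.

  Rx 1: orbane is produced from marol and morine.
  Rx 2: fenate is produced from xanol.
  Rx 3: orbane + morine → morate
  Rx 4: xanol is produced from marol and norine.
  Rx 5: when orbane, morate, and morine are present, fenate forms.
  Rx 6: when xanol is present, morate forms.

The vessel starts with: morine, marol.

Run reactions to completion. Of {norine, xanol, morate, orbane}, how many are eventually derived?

marol and morine present → orbane forms (Rx 1).
orbane and morine present → morate forms (Rx 3).
No rule produces norine, and it is not given.
xanol would need marol and norine (Rx 4), but norine never forms.
morate: reached.
orbane: reached.
Reached: morate and orbane — 2 of the 4.

2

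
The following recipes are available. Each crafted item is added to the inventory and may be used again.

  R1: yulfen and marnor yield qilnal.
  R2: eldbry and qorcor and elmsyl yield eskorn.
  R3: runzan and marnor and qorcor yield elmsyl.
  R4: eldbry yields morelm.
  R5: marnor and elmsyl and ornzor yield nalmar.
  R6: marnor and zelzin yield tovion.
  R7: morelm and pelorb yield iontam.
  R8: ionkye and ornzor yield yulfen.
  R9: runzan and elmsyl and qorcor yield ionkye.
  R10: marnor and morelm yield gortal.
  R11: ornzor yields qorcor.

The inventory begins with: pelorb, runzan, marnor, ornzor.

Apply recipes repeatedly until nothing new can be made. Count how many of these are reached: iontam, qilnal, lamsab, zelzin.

ornzor → qorcor (R11).
Using R3, runzan, marnor, and qorcor make elmsyl.
Using R9, runzan, elmsyl, and qorcor make ionkye.
Using R8, ionkye and ornzor make yulfen.
Using R1, yulfen and marnor make qilnal.
iontam would need morelm and pelorb (R7), but morelm is never obtained.
qilnal: reached.
No rule produces lamsab, and it is not given.
No rule produces zelzin, and it is not given.
Reached: qilnal — 1 of the 4.

1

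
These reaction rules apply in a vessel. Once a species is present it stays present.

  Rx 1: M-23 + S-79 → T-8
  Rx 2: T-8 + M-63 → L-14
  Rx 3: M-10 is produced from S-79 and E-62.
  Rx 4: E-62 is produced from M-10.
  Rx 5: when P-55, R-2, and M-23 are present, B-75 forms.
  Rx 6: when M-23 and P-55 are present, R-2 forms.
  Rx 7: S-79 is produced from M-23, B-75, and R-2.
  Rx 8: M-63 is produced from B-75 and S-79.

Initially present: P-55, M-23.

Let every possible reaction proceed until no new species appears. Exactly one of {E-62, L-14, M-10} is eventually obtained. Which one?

M-23 and P-55 present → R-2 forms (Rx 6).
P-55, R-2, and M-23 present → B-75 forms (Rx 5).
M-23, B-75, and R-2 present → S-79 forms (Rx 7).
M-23 and S-79 present → T-8 forms (Rx 1).
B-75 and S-79 present → M-63 forms (Rx 8).
T-8 and M-63 present → L-14 forms (Rx 2).
M-10 would need S-79 and E-62 (Rx 3), but E-62 never forms. E-62 would need M-10 (Rx 4), but M-10 never forms.

L-14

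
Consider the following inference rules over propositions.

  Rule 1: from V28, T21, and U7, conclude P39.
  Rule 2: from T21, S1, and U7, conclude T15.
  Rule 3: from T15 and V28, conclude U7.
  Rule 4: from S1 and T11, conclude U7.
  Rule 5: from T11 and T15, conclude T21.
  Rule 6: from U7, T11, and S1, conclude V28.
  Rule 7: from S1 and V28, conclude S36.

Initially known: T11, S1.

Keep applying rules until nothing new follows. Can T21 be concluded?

T21 would need T11 and T15 (Rule 5), but T15 is never established.

No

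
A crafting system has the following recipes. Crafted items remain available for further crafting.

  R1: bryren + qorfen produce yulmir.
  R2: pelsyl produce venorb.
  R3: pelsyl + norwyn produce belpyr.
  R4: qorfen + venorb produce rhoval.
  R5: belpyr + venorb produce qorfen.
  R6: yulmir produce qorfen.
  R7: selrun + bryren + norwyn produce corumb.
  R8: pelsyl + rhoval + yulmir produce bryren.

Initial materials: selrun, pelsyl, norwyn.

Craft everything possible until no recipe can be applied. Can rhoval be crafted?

Yes

pelsyl → venorb (R2).
pelsyl + norwyn → belpyr (R3).
Using R5, belpyr and venorb make qorfen.
qorfen + venorb → rhoval (R4).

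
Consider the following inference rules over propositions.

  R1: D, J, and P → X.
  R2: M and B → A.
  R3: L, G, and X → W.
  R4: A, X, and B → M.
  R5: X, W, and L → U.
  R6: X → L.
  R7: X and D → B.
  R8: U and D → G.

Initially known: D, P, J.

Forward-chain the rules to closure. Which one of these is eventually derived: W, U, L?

From D, J, and P, R1 gives X.
From X, R6 gives L.
W would need L, G, and X (R3), but G is never established. U would need X, W, and L (R5), but W is never established.

L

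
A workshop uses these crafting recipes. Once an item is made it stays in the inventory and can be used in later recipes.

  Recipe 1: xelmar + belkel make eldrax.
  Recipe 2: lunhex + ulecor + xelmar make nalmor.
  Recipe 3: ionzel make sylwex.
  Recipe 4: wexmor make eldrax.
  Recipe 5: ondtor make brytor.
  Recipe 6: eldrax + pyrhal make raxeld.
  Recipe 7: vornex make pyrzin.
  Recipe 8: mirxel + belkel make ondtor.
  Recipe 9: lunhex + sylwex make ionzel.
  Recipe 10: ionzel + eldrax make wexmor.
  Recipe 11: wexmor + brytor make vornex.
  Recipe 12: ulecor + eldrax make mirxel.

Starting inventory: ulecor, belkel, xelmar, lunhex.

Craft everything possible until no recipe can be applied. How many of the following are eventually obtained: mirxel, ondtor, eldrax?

Using Recipe 1, xelmar and belkel make eldrax.
Using Recipe 12, ulecor and eldrax make mirxel.
mirxel + belkel → ondtor (Recipe 8).
mirxel: reached.
ondtor: reached.
eldrax: reached.
All 3 are reached.

3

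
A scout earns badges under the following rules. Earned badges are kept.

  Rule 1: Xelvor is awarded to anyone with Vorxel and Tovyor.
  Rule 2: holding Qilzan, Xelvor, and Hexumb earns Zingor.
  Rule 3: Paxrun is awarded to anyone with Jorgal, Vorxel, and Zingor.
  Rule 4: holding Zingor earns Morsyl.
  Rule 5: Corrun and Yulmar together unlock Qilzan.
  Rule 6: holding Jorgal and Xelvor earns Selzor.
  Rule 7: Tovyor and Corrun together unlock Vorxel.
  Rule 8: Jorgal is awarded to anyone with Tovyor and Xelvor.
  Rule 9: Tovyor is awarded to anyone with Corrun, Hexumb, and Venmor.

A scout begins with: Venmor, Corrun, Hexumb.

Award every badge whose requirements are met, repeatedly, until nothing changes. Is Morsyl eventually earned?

No

Morsyl would need Zingor (Rule 4), but Zingor is never earned.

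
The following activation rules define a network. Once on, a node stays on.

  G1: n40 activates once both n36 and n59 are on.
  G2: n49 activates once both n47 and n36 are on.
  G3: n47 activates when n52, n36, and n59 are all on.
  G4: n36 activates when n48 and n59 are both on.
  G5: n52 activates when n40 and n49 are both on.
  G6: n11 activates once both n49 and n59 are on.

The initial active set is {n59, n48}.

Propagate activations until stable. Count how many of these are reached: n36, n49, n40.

2

G4: n48 and n59 on → n36 on.
G1: n36 and n59 on → n40 on.
n36: reached.
n49 would need n47 and n36 (G2), but n47 never turns on.
n40: reached.
Reached: n36 and n40 — 2 of the 3.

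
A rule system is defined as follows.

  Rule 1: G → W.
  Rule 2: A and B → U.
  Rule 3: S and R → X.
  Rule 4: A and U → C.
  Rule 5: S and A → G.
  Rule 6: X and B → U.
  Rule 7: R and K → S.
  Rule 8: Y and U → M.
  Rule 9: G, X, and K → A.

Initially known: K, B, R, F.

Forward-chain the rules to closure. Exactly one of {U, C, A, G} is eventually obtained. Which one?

R and K hold, so S follows (Rule 7).
From S and R, Rule 3 gives X.
From X and B, Rule 6 gives U.
A would need G, X, and K (Rule 9), but G is never established. G would need S and A (Rule 5), but A is never established. C would need A and U (Rule 4), but A is never established.

U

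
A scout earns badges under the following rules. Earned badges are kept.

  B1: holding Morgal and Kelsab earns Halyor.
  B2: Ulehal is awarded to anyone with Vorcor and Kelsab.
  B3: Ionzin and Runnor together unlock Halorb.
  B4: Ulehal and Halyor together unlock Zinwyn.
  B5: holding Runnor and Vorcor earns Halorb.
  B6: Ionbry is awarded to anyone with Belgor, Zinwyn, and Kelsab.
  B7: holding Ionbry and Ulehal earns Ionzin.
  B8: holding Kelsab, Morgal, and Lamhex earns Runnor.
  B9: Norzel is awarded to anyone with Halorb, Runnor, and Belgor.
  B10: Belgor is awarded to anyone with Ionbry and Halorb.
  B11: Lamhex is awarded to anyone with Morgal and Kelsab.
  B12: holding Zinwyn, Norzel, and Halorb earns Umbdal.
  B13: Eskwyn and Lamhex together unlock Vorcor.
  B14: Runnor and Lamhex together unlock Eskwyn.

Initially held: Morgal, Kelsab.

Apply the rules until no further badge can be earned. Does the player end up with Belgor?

No

Belgor would need Ionbry and Halorb (B10), but Ionbry is never earned.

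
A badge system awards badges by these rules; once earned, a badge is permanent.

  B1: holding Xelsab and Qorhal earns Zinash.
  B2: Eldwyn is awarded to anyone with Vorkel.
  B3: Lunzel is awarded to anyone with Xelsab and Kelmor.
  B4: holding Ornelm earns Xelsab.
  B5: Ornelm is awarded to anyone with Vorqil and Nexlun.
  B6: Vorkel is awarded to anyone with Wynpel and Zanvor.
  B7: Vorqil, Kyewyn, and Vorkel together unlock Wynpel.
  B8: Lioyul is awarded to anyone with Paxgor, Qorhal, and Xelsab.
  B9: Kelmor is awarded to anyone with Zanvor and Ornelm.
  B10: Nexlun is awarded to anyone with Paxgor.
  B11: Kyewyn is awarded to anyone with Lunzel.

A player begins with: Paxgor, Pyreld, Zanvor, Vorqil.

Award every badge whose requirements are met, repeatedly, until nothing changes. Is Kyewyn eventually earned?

Yes

With Paxgor, Nexlun is earned (B10).
With Vorqil and Nexlun, Ornelm is earned (B5).
With Ornelm, Xelsab is earned (B4).
With Zanvor and Ornelm, Kelmor is earned (B9).
With Xelsab and Kelmor, Lunzel is earned (B3).
With Lunzel, Kyewyn is earned (B11).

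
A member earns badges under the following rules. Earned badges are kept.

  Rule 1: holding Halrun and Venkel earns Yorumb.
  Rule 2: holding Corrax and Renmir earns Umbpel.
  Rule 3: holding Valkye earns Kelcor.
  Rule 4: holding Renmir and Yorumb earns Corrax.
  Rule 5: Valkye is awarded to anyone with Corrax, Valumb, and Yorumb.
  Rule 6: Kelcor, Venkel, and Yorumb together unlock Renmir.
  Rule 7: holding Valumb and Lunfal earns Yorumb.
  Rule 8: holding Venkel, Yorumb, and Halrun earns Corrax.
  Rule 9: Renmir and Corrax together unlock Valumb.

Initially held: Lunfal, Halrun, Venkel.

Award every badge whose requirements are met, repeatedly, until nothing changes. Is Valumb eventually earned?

No

Valumb would need Renmir and Corrax (Rule 9), but Renmir is never earned.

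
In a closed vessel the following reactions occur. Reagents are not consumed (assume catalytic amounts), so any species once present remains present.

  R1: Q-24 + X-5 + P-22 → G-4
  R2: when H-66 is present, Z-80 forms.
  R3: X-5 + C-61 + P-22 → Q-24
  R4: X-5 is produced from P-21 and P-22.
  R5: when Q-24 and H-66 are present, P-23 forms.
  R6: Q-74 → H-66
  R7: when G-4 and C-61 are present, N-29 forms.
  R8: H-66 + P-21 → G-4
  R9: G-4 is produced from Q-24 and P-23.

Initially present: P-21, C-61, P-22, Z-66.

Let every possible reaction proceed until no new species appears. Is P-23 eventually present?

No

P-23 would need Q-24 and H-66 (R5), but H-66 never forms.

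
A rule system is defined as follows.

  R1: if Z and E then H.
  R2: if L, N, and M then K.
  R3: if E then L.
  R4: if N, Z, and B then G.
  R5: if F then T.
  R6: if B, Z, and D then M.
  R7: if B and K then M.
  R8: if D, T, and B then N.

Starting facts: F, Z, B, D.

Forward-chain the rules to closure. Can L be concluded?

L would need E (R3), but E is never established.

No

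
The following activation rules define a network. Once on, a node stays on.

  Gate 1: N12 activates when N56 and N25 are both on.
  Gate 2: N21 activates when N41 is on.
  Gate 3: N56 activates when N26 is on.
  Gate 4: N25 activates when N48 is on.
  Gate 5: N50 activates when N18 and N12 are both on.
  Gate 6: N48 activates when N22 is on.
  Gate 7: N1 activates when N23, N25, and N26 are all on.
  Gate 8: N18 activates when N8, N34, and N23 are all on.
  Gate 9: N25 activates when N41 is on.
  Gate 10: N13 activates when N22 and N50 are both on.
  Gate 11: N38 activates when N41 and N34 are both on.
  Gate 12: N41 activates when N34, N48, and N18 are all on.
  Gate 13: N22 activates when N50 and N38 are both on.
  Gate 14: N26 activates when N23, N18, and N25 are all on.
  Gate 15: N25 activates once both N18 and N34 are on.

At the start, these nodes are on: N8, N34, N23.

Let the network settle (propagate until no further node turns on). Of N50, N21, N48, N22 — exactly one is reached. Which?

N50

N8, N34, and N23 are on, so N18 activates (Gate 8).
N18 and N34 are on, so N25 activates (Gate 15).
N23, N18, and N25 are on, so N26 activates (Gate 14).
Gate 3: N26 on → N56 on.
N56 and N25 are on, so N12 activates (Gate 1).
N18 and N12 are on, so N50 activates (Gate 5).
N22 would need N50 and N38 (Gate 13), but N38 never turns on. N21 would need N41 (Gate 2), but N41 never turns on. N48 would need N22 (Gate 6), but N22 never turns on.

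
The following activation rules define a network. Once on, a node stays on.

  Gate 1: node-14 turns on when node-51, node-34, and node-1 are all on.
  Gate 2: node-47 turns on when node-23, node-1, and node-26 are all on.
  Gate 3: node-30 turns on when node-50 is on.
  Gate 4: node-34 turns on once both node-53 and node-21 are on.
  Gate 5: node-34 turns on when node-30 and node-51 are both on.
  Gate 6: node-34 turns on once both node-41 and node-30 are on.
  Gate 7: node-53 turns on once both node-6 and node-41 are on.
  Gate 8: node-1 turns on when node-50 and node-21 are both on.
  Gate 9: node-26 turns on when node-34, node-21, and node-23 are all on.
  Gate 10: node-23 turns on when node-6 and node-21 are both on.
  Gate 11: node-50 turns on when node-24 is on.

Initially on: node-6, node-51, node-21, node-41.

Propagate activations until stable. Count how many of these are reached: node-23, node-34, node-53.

node-6 and node-21 are on, so node-23 turns on (Gate 10).
node-6 and node-41 are on, so node-53 turns on (Gate 7).
node-53 and node-21 are on, so node-34 turns on (Gate 4).
node-23: reached.
node-34: reached.
node-53: reached.
All 3 are reached.

3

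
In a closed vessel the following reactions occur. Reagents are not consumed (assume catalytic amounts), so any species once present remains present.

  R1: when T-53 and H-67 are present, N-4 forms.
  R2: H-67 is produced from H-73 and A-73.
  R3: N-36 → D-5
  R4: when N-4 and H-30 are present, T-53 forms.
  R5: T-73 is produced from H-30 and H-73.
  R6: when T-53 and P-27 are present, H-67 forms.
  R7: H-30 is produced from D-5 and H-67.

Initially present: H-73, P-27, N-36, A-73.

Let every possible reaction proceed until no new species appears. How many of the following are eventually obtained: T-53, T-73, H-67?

H-73 and A-73 present → H-67 forms (R2).
N-36 present → D-5 forms (R3).
D-5 and H-67 present → H-30 forms (R7).
H-30 and H-73 present → T-73 forms (R5).
T-53 would need N-4 and H-30 (R4), but N-4 never forms.
T-73: reached.
H-67: reached.
Reached: T-73 and H-67 — 2 of the 3.

2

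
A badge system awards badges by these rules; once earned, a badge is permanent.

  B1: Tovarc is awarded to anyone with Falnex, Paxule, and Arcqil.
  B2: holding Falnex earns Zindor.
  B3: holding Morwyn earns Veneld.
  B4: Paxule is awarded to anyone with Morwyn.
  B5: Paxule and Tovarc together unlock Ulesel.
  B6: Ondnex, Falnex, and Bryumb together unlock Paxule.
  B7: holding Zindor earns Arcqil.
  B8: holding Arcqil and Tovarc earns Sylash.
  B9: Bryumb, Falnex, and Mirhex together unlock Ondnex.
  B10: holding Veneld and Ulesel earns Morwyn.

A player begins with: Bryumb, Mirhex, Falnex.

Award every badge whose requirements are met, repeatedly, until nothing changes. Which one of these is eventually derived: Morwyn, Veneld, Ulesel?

Ulesel

With Falnex, Zindor is earned (B2).
With Bryumb, Falnex, and Mirhex, Ondnex is earned (B9).
With Ondnex, Falnex, and Bryumb, Paxule is earned (B6).
With Zindor, Arcqil is earned (B7).
With Falnex, Paxule, and Arcqil, Tovarc is earned (B1).
With Paxule and Tovarc, Ulesel is earned (B5).
Morwyn would need Veneld and Ulesel (B10), but Veneld is never earned. Veneld would need Morwyn (B3), but Morwyn is never earned.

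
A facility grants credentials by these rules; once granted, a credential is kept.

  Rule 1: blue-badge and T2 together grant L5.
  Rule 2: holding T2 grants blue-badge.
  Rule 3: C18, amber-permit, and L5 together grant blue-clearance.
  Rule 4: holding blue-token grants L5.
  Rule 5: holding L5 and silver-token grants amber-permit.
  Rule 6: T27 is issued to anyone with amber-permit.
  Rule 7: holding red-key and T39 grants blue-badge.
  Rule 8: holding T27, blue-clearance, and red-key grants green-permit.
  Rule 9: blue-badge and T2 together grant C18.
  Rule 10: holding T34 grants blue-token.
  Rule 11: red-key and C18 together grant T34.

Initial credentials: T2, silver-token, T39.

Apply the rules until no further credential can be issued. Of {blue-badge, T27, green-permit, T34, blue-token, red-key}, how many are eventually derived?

2

Holding T2 grants blue-badge (Rule 2).
Holding blue-badge and T2 grants L5 (Rule 1).
Holding L5 and silver-token grants amber-permit (Rule 5).
Holding amber-permit grants T27 (Rule 6).
blue-badge: reached.
T27: reached.
green-permit would need T27, blue-clearance, and red-key (Rule 8), but red-key is never granted.
T34 would need red-key and C18 (Rule 11), but red-key is never granted.
blue-token would need T34 (Rule 10), but T34 is never granted.
No rule produces red-key, and it is not given.
Reached: blue-badge and T27 — 2 of the 6.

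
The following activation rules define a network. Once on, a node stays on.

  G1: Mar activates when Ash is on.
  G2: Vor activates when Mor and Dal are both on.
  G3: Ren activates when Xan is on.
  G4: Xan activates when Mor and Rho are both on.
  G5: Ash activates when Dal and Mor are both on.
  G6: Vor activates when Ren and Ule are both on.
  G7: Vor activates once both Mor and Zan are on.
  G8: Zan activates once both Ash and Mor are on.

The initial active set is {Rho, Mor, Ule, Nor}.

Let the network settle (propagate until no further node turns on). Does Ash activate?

Ash would need Dal and Mor (G5), but Dal never turns on.

No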